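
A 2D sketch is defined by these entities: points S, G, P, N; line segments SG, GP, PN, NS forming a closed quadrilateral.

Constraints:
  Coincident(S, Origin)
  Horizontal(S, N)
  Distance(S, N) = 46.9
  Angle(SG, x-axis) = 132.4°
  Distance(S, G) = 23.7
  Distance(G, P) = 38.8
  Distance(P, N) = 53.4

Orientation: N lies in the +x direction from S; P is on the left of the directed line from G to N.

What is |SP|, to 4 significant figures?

44.37

Checks: |GP| = 38.80 ✓; |PN| = 53.40 ✓.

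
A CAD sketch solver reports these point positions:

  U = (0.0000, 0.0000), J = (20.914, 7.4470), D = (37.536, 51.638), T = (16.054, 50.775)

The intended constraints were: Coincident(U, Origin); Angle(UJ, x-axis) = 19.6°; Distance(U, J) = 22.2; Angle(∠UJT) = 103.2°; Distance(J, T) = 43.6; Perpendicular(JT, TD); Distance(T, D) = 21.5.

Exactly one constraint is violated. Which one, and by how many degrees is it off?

Perpendicular(JT, TD) — off by 4.10°.

U = (0.00, 0.00) ✓; UJ at 19.60° ✓; |UJ| = 22.20 ✓; ∠UJT = 103.2° ✓; |JT| = 43.60 ✓; ∠(JT, TD) = 94.10° ✗; |TD| = 21.50 ✓.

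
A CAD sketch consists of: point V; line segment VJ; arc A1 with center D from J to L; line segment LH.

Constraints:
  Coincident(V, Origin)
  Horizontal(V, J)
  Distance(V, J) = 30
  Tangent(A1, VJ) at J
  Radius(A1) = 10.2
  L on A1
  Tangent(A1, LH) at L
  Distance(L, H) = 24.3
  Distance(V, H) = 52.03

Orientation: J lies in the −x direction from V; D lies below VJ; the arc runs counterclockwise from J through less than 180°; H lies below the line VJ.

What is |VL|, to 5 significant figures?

41.644

V is at the origin; VJ is horizontal with |VJ| = 30.0 and J on the −x side, so J = (-30.000, 0.0000). A1 meets VJ tangentially, so DJ is at right angles to VJ, so D = J + (0, -10.2) = (-30.000, -10.200). Since DL ⟂ LH (tangency), |DH| = √(10.2² + 24.3²) = 26.354 regardless of where L sits on A1. So H lies on both circle(V, 52.03) and circle(D, 26.354); the below-VJ intersection is H = (-38.305, -35.211). L is the foot of the tangent from H: L = (-40.170, -10.983).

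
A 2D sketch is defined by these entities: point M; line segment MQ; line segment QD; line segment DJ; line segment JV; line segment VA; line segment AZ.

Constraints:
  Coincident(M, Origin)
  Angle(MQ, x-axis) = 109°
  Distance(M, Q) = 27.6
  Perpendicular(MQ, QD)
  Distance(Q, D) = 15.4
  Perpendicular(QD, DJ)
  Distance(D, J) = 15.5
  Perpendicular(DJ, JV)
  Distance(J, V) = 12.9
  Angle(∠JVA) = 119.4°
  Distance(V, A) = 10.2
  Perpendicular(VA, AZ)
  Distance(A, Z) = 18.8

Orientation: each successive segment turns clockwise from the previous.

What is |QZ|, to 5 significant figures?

14.116

M is at the origin; MQ runs at 109.0° with length 27.6, so Q = (-8.9857, 26.096). MQ ⟂ QD, so QD runs at 19.000°; with |QD| = 15.4, D = (5.5753, 31.110). The perpendicularity gives DJ at right angles to QD, so DJ runs at -71.000°; with |DJ| = 15.5, J = (10.622, 16.455). DJ ⟂ JV, so JV runs at -161.00°; with |JV| = 12.9, V = (-1.5756, 12.255). ∠JVA = 119.4° gives VA at 138.40° from the x-axis; with |VA| = 10.2, A = (-9.2031, 19.027). VA ⟂ AZ, so AZ runs at 48.400°; with |AZ| = 18.8, Z = (3.2787, 33.085). Then |QZ| = |Z − Q| = 14.116.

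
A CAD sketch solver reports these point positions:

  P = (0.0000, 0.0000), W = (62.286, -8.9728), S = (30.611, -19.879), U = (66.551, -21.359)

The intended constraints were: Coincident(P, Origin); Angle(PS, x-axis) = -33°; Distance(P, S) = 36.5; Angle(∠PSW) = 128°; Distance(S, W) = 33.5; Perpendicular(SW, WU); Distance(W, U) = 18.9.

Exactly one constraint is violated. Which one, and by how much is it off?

Distance(W, U) = 18.9 — off by 5.80.

P = (0.00, 0.00) ✓; PS at -33.00° ✓; |PS| = 36.50 ✓; ∠PSW = 128.0° ✓; |SW| = 33.50 ✓; ∠(SW, WU) = 90.00° ✓; |WU| = 13.10 ✗.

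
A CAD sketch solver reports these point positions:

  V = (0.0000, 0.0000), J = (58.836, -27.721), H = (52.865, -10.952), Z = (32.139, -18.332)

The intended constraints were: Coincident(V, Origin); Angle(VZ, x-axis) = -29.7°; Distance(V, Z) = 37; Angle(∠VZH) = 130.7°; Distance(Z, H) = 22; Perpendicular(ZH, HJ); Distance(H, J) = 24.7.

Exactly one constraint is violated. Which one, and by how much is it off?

Distance(H, J) = 24.7 — off by 6.90.

V = (0.00, 0.00) ✓; VZ at -29.70° ✓; |VZ| = 37.00 ✓; ∠VZH = 130.7° ✓; |ZH| = 22.00 ✓; ∠(ZH, HJ) = 90.00° ✓; |HJ| = 17.80 ✗.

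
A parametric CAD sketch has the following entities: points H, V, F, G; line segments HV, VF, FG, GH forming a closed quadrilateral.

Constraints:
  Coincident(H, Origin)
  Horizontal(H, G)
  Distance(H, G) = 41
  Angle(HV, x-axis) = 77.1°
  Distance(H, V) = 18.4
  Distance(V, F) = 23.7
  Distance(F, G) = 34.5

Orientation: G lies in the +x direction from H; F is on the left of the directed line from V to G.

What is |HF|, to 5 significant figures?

38.829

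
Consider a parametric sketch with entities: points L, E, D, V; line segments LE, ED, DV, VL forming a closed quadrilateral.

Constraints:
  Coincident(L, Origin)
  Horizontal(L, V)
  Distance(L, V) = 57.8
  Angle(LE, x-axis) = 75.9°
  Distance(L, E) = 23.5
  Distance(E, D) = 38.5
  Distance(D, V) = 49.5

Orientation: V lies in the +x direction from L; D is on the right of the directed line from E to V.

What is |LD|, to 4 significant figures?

18.76

Checks: |LV| = 57.80 ✓; |LE| = 23.50 ✓; |ED| = 38.50 ✓; |DV| = 49.50 ✓.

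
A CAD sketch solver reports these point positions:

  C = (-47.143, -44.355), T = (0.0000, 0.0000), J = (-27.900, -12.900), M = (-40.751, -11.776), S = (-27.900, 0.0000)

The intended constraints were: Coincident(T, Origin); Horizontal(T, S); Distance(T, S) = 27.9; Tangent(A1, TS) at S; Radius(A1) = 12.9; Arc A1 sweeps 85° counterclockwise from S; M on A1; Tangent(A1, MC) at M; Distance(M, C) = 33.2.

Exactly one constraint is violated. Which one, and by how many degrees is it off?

Tangent(A1, MC) at M — off by 6.10°.

T = (0.00, 0.00) ✓; T.y = 0.00, S.y = 0.00 ✓; |TS| = 27.90 ✓; ∠(JS, ST) = 90.00° ✓; |JS| = 12.90 ✓; bearing(J→M) − bearing(J→S) = 85.00° ✓; |JM| = 12.90 ✓; ∠(JM, MC) = 96.10° ✗; |MC| = 33.20 ✓.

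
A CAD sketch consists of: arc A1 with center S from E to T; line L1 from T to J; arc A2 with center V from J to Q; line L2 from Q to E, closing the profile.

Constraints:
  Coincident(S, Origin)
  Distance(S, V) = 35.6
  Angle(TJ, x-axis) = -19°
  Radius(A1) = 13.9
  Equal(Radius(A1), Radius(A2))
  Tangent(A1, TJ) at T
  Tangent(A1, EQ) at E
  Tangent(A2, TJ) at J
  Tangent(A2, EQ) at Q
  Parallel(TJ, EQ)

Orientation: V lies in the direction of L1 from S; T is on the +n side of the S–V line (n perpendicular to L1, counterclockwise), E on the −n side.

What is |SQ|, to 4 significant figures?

38.22

The slot axis is L1's direction at -19.0°, so u = (cos -19.0°, sin -19.0°) = (0.9455, -0.3256) and n = (−sin -19.0°, cos -19.0°) = (0.3256, 0.9455). S is at the origin and V lies 35.6 along u from S, so V = 35.6·u = (33.66, -11.59). Tangency of A1 to both parallel lines with radius 13.9 puts T and E at S ± 13.9·n: T = (4.525, 13.14), E = (-4.525, -13.14). Equal radii place J and Q the same way about V: J = V + 13.9·n = (38.19, 1.552), Q = V − 13.9·n = (29.14, -24.73). Then |SQ| = |Q − S| = 38.22.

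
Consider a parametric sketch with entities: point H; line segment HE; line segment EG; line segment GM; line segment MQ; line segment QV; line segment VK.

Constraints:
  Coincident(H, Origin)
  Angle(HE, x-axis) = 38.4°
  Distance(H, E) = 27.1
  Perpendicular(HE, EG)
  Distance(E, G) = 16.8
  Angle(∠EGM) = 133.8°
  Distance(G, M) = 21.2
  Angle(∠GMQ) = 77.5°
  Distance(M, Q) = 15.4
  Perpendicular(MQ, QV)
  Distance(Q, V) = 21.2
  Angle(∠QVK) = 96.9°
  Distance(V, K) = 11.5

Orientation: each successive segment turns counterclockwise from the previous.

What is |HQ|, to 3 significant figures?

18.7

∠EGM = 133.8° gives GM at 175° from the x-axis; with |GM| = 21.2, M = (-10.3, 32.0). ∠GMQ = 77.5° gives MQ at -82.9° from the x-axis; with |MQ| = 15.4, Q = (-8.40, 16.7). Then |HQ| = |Q − H| = 18.7.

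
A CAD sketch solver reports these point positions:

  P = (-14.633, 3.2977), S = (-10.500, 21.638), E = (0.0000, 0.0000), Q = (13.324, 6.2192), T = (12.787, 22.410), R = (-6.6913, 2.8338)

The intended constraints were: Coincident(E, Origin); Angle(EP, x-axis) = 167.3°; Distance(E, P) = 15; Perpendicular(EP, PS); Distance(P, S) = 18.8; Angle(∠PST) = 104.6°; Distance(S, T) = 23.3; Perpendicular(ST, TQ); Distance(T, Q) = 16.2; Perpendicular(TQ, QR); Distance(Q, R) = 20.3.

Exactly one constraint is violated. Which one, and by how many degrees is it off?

Perpendicular(TQ, QR) — off by 7.70°.

E = (0.00, 0.00) ✓; EP at 167.3° ✓; |EP| = 15.00 ✓; ∠(EP, PS) = 90.00° ✓; |PS| = 18.80 ✓; ∠PST = 104.6° ✓; |ST| = 23.30 ✓; ∠(ST, TQ) = 90.00° ✓; |TQ| = 16.20 ✓; ∠(TQ, QR) = 82.30° ✗; |QR| = 20.30 ✓.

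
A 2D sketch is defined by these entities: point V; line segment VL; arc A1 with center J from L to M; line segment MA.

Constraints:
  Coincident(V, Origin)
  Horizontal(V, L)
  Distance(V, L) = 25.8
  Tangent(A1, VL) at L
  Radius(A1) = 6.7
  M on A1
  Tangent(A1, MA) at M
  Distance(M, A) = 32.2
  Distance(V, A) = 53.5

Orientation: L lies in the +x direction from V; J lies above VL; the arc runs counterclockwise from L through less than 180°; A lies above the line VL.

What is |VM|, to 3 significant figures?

32.8

Checks: ∠(JL, LV) = 90.00° ✓; |JL| = 6.700 ✓; |JM| = 6.700 ✓; ∠(JM, MA) = 90.00° ✓; |MA| = 32.20 ✓; |VA| = 53.50 ✓.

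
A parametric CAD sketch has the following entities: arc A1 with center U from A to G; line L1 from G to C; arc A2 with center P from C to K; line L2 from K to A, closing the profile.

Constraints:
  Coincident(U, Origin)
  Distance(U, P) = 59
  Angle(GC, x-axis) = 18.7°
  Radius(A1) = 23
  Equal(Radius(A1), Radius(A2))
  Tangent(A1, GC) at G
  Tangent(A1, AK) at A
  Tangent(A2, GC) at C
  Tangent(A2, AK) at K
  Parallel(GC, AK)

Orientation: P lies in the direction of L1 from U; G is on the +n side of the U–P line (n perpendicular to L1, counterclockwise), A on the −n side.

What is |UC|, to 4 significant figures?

63.32

Tangency of A1 to both parallel lines with radius 23.0 puts G and A at U ± 23.0·n: G = (-7.374, 21.79), A = (7.374, -21.79). Equal radii place C and K the same way about P: C = P + 23.0·n = (48.51, 40.70), K = P − 23.0·n = (63.26, -2.870). Then |UC| = |C − U| = 63.32.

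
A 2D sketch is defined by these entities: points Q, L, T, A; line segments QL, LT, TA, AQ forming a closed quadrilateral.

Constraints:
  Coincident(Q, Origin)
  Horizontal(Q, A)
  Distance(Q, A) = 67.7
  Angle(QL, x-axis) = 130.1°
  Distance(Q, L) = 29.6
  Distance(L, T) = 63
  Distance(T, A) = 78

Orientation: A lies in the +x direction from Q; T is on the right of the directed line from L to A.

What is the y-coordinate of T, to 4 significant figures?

-37.60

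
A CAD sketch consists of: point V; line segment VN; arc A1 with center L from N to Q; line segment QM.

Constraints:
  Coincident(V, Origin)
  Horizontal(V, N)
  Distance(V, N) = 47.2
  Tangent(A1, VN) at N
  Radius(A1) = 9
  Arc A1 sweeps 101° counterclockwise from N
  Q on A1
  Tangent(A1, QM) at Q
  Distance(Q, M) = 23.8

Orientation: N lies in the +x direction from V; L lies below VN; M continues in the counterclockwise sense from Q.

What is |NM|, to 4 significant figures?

34.35

V is at the origin; V and N share the same y with |VN| = 47.2 and N on the +x side, so N = (47.20, 0.000). Since A1 is tangent to VN there, LN ⟂ VN, so L = N + (0, -9) = (47.20, -9.000). On A1, N sits at bearing 90° from L; a 101° counterclockwise sweep puts Q at bearing 191°, so Q = L + 9.0·(cos 191°, sin 191°) = (38.37, -10.72). A1 meets QM tangentially, so LQ is at right angles to QM, so QM runs along (−sin 191°, cos 191°); with |QM| = 23.8, M = (42.91, -34.08). Then |NM| = |M − N| = 34.35.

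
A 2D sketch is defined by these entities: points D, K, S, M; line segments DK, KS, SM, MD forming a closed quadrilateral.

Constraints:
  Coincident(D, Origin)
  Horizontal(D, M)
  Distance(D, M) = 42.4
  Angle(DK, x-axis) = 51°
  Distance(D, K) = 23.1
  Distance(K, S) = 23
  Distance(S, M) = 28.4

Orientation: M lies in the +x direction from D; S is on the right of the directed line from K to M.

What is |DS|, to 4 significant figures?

15.31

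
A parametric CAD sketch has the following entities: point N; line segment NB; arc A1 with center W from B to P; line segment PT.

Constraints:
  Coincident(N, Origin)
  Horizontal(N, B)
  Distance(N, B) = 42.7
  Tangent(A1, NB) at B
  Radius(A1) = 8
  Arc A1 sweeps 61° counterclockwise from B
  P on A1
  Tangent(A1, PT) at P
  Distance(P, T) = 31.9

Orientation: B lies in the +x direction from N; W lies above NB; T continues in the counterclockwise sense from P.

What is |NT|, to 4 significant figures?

72.61

On A1, B sits at bearing -90° from W; a 61° counterclockwise sweep puts P at bearing -29°, so P = W + 8.0·(cos -29°, sin -29°) = (49.70, 4.122). A1 meets PT tangentially, so WP is at right angles to PT, so PT runs along (−sin -29°, cos -29°); with |PT| = 31.9, T = (65.16, 32.02). Then |NT| = |T − N| = 72.61.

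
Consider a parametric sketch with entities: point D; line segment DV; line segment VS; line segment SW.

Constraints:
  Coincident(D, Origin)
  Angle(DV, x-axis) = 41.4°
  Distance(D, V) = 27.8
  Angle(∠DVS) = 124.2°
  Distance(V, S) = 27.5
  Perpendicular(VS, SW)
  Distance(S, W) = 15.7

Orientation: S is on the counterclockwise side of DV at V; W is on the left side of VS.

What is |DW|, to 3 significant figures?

43.7

D is at the origin; DV runs at 41.4° with length 27.8, so V = 27.8·(cos 41.4°, sin 41.4°) = (20.9, 18.4). ∠DVS = 124.2°, so VS runs at 41.4° + (180° − 124.2°) = 97.2° from the x-axis; with |VS| = 27.5, S = V + 27.5·(cos 97.2°, sin 97.2°) = (17.4, 45.7). VS ⟂ SW; with |SW| = 15.7 on the left of VS, W = S + 15.7·(-0.992, -0.125) = (1.83, 43.7). Then |DW| = |W − D| = 43.7.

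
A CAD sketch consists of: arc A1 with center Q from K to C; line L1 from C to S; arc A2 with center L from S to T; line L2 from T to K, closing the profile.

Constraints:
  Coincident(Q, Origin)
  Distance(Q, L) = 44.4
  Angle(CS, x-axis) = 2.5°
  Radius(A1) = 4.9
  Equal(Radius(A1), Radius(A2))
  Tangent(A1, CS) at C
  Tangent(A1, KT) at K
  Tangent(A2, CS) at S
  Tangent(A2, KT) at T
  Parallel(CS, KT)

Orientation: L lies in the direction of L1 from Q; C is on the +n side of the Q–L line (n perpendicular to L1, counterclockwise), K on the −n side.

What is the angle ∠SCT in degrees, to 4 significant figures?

12.45°

The slot axis is L1's direction at 2.5°, so u = (cos 2.5°, sin 2.5°) = (0.9990, 0.04362) and n = (−sin 2.5°, cos 2.5°) = (-0.04362, 0.9990). Q is at the origin and L lies 44.4 along u from Q, so L = 44.4·u = (44.36, 1.937). Tangency of A1 to both parallel lines with radius 4.9 puts C and K at Q ± 4.9·n: C = (-0.2137, 4.895), K = (0.2137, -4.895). Equal radii place S and T the same way about L: S = L + 4.9·n = (44.14, 6.832), T = L − 4.9·n = (44.57, -2.959). Then cos ∠SCT = CS·CT / (|CS||CT|), giving 12.45°.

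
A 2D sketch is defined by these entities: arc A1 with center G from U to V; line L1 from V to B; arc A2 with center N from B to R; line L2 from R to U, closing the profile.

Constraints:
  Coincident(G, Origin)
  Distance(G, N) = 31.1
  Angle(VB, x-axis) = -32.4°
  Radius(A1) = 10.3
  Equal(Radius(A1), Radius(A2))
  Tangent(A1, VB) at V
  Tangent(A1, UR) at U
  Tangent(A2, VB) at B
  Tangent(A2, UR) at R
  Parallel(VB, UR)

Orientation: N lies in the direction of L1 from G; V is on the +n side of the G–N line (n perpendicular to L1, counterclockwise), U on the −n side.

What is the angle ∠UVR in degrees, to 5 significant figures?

56.480°

The slot axis is L1's direction at -32.4°, so u = (cos -32.4°, sin -32.4°) = (0.84433, -0.53583) and n = (−sin -32.4°, cos -32.4°) = (0.53583, 0.84433). G is at the origin and N lies 31.1 along u from G, so N = 31.1·u = (26.259, -16.664). Tangency of A1 to both parallel lines with radius 10.3 puts V and U at G ± 10.3·n: V = (5.5190, 8.6966), U = (-5.5190, -8.6966). Equal radii place B and R the same way about N: B = N + 10.3·n = (31.778, -7.9676), R = N − 10.3·n = (20.740, -25.361). Then cos ∠UVR = VU·VR / (|VU||VR|), giving 56.480°.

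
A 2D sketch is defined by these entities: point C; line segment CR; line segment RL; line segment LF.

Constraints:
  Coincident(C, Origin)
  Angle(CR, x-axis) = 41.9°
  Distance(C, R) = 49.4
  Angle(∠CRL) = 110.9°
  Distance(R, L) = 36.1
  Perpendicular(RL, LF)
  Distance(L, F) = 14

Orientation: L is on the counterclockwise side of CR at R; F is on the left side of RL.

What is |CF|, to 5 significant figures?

62.608

C is at the origin; CR runs at 41.9° with length 49.4, so R = 49.4·(cos 41.9°, sin 41.9°) = (36.769, 32.991). ∠CRL = 110.9°, so RL runs at 41.9° + (180° − 110.9°) = 111.00° from the x-axis; with |RL| = 36.1, L = R + 36.1·(cos 111.00°, sin 111.00°) = (23.832, 66.693). RL is perpendicular to LF; with |LF| = 14.0 on the left of RL, F = L + 14.0·(-0.93358, -0.35837) = (10.762, 61.676). Then |CF| = |F − C| = 62.608.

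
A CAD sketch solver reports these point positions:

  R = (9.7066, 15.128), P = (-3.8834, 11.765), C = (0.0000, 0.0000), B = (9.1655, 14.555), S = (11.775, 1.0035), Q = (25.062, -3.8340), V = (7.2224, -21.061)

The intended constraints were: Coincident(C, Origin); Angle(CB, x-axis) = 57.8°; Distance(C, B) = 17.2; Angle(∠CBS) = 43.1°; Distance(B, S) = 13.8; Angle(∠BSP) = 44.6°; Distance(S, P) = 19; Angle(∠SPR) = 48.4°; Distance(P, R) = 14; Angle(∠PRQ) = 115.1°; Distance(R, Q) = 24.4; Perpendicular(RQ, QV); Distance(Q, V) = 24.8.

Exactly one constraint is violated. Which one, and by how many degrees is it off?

Perpendicular(RQ, QV) — off by 5.00°.

C = (0.00, 0.00) ✓; CB at 57.80° ✓; |CB| = 17.20 ✓; ∠CBS = 43.10° ✓; |BS| = 13.80 ✓; ∠BSP = 44.60° ✓; |SP| = 19.00 ✓; ∠SPR = 48.40° ✓; |PR| = 14.00 ✓; ∠PRQ = 115.1° ✓; |RQ| = 24.40 ✓; ∠(RQ, QV) = 85.00° ✗; |QV| = 24.80 ✓.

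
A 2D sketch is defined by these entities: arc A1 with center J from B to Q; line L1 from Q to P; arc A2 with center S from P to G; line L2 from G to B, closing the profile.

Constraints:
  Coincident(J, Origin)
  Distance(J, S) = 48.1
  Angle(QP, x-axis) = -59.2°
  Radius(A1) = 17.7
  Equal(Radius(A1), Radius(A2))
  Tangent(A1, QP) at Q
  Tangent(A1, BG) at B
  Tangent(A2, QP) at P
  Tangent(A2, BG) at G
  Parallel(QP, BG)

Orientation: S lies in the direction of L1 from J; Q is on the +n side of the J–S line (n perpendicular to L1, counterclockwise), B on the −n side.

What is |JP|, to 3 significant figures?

51.3

The slot axis is L1's direction at -59.2°, so u = (cos -59.2°, sin -59.2°) = (0.512, -0.859) and n = (−sin -59.2°, cos -59.2°) = (0.859, 0.512). J is at the origin and S lies 48.1 along u from J, so S = 48.1·u = (24.6, -41.3). Tangency of A1 to both parallel lines with radius 17.7 puts Q and B at J ± 17.7·n: Q = (15.2, 9.06), B = (-15.2, -9.06). Equal radii place P and G the same way about S: P = S + 17.7·n = (39.8, -32.3), G = S − 17.7·n = (9.43, -50.4). Then |JP| = |P − J| = 51.3.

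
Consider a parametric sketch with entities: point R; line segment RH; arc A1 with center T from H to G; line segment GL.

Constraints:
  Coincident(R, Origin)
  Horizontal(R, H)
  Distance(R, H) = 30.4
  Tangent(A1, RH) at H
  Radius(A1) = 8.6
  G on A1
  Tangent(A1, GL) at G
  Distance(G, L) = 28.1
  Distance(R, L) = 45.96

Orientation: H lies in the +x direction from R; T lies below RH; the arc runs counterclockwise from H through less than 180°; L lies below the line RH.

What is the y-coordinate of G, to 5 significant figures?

-9.9421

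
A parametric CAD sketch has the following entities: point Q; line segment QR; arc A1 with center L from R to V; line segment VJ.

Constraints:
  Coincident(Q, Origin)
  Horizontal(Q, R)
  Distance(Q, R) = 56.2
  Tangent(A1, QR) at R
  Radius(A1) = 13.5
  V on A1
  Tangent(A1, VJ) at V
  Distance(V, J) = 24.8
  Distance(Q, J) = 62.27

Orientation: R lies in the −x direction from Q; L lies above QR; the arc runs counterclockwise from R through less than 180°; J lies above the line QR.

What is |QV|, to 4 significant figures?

45.79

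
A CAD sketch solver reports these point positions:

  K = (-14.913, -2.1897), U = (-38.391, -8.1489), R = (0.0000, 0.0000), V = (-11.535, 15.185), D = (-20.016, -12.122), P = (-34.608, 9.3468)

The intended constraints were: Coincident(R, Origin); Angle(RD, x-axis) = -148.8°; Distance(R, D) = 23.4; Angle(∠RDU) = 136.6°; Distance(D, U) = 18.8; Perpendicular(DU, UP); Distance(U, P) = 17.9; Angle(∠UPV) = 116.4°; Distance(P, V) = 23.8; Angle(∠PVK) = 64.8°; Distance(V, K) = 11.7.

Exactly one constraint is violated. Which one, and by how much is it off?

Distance(V, K) = 11.7 — off by 6.00.

R = (0.00, 0.00) ✓; RD at -148.8° ✓; |RD| = 23.40 ✓; ∠RDU = 136.6° ✓; |DU| = 18.80 ✓; ∠(DU, UP) = 90.00° ✓; |UP| = 17.90 ✓; ∠UPV = 116.4° ✓; |PV| = 23.80 ✓; ∠PVK = 64.80° ✓; |VK| = 17.70 ✗.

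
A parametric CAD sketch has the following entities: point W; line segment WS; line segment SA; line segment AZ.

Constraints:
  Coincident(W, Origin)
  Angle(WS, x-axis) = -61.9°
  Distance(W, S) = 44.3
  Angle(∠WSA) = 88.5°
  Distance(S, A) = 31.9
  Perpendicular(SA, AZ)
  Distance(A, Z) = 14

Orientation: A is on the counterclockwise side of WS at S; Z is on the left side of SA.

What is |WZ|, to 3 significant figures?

43.2

∠WSA = 88.5°, so SA runs at -61.9° + (180° − 88.5°) = 29.6° from the x-axis; with |SA| = 31.9, A = S + 31.9·(cos 29.6°, sin 29.6°) = (48.6, -23.3). The perpendicularity gives AZ at right angles to SA; with |AZ| = 14.0 on the left of SA, Z = A + 14.0·(-0.494, 0.869) = (41.7, -11.1). Then |WZ| = |Z − W| = 43.2.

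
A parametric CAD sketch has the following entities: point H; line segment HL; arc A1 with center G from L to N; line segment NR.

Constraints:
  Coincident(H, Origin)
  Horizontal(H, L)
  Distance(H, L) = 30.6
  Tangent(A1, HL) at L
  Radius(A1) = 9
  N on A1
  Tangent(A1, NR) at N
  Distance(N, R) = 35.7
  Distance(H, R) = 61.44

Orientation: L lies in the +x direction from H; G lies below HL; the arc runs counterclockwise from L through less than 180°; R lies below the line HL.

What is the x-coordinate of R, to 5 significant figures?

43.350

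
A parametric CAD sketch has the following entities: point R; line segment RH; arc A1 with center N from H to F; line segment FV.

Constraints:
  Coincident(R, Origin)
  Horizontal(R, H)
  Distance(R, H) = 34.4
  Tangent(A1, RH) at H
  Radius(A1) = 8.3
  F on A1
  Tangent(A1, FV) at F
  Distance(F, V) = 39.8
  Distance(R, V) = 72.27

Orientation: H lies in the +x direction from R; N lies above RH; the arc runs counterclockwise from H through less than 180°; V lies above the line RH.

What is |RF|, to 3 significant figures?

41.9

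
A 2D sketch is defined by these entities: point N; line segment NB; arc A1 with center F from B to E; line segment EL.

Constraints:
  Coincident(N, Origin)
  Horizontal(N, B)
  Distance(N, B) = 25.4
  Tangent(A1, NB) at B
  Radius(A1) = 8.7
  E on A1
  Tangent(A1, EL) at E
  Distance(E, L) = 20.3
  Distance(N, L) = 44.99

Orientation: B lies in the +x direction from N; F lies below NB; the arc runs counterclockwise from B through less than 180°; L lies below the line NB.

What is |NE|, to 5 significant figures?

24.725

N is at the origin; N and B share the same y with |NB| = 25.4 and B on the +x side, so B = (25.400, 0.0000). A1 meets NB tangentially, so FB is at right angles to NB, so F = B + (0, -8.7) = (25.400, -8.7000). Since FE ⟂ EL (tangency), |FL| = √(8.7² + 20.3²) = 22.086 regardless of where E sits on A1. So L lies on both circle(N, 44.99) and circle(F, 22.086); the below-NB intersection is L = (34.571, -28.792). E is the foot of the tangent from L: E = (19.548, -15.138).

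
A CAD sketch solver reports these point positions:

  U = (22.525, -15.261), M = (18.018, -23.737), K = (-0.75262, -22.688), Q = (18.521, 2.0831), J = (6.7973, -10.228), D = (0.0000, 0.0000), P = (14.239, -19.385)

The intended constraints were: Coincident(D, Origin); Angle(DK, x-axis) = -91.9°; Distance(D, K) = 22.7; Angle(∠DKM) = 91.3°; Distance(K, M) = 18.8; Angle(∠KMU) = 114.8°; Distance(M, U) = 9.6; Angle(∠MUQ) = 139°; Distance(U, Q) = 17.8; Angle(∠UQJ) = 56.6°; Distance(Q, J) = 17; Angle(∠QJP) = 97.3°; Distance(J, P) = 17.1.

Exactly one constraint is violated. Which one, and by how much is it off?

Distance(J, P) = 17.1 — off by 5.30.

D = (0.00, 0.00) ✓; DK at -91.90° ✓; |DK| = 22.70 ✓; ∠DKM = 91.30° ✓; |KM| = 18.80 ✓; ∠KMU = 114.8° ✓; |MU| = 9.600 ✓; ∠MUQ = 139.0° ✓; |UQ| = 17.80 ✓; ∠UQJ = 56.60° ✓; |QJ| = 17.00 ✓; ∠QJP = 97.30° ✓; |JP| = 11.80 ✗.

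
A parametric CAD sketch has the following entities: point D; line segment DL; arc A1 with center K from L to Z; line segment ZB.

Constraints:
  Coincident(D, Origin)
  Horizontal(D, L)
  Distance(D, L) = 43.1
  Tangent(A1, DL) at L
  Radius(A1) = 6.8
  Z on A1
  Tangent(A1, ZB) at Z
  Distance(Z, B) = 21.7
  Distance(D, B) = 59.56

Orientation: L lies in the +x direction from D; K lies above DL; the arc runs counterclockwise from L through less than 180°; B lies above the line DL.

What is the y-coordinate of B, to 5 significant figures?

27.305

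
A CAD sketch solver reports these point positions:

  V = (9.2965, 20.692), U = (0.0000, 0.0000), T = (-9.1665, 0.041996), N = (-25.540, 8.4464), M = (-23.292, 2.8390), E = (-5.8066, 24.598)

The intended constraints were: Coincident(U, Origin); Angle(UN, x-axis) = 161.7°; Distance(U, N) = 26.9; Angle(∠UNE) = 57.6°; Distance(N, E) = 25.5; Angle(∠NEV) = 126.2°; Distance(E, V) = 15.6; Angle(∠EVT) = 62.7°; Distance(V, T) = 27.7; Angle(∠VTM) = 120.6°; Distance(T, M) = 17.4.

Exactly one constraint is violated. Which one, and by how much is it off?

Distance(T, M) = 17.4 — off by 3.00.

U = (0.00, 0.00) ✓; UN at 161.7° ✓; |UN| = 26.90 ✓; ∠UNE = 57.60° ✓; |NE| = 25.50 ✓; ∠NEV = 126.2° ✓; |EV| = 15.60 ✓; ∠EVT = 62.70° ✓; |VT| = 27.70 ✓; ∠VTM = 120.6° ✓; |TM| = 14.40 ✗.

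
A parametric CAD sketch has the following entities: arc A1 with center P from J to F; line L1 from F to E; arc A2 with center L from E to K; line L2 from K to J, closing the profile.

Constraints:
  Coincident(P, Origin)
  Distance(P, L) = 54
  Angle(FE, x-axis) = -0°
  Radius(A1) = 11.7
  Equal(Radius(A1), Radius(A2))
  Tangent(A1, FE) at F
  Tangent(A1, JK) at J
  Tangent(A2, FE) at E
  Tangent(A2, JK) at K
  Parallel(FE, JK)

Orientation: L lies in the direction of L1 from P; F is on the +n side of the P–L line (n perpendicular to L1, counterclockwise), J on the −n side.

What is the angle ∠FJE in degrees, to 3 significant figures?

66.6°

The slot axis is L1's direction at -0.0°, so u = (cos -0.0°, sin -0.0°) = (1.00, -0.00) and n = (−sin -0.0°, cos -0.0°) = (0.00, 1.00). P is at the origin and L lies 54.0 along u from P, so L = 54.0·u = (54.0, -0.00). Tangency of A1 to both parallel lines with radius 11.7 puts F and J at P ± 11.7·n: F = (0.00, 11.7), J = (-0.00, -11.7). Equal radii place E and K the same way about L: E = L + 11.7·n = (54.0, 11.7), K = L − 11.7·n = (54.0, -11.7). Then cos ∠FJE = JF·JE / (|JF||JE|), giving 66.6°.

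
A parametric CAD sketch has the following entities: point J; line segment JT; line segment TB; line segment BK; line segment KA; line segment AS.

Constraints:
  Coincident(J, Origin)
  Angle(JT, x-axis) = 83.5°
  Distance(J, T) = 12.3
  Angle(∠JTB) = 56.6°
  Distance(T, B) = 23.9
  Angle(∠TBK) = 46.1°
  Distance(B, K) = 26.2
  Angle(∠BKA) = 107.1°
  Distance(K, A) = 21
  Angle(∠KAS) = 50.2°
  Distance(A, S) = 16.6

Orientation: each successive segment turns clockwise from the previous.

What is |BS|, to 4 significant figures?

21.86

J is at the origin; JT runs at 83.5° with length 12.3, so T = (1.392, 12.22). ∠JTB = 56.6° gives TB at -39.90° from the x-axis; with |TB| = 23.9, B = (19.73, -3.110). ∠TBK = 46.1° gives BK at -173.8° from the x-axis; with |BK| = 26.2, K = (-6.319, -5.939). ∠BKA = 107.1° gives KA at 113.3° from the x-axis; with |KA| = 21.0, A = (-14.63, 13.35). ∠KAS = 50.2° gives AS at -16.50° from the x-axis; with |AS| = 16.6, S = (1.291, 8.633). Then |BS| = |S − B| = 21.86.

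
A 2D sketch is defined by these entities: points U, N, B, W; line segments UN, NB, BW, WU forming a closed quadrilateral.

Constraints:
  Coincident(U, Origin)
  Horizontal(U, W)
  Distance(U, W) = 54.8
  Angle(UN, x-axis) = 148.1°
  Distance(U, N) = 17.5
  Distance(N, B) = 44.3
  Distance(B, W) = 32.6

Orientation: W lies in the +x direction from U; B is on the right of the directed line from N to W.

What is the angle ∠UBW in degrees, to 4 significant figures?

134.1°

U is at the origin; UW is horizontal with |UW| = 54.8 and W in +x, so W = (54.8, 0). UN runs at 148.1° with |UN| = 17.5, so N = (-14.86, 9.248). B is determined by |NB| = 44.3 and |BW| = 32.6 together: it lies at the intersection of circle(N, 44.3) and circle(W, 32.6). With |NW| = 70.27, the foot of the radical line on NW is 41.54 from N and the perpendicular offset is √(44.3² − 41.54²) = 15.40. Taking the right-of-NW solution: B = (24.29, -11.49).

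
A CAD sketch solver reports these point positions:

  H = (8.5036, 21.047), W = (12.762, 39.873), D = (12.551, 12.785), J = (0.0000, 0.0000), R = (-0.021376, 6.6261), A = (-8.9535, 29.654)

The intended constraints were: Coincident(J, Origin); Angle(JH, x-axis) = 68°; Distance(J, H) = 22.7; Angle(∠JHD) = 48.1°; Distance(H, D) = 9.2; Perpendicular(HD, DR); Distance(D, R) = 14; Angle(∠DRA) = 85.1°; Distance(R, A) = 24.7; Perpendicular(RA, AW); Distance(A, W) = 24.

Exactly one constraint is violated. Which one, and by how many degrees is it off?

Perpendicular(RA, AW) — off by 4.00°.

J = (0.00, 0.00) ✓; JH at 68.00° ✓; |JH| = 22.70 ✓; ∠JHD = 48.10° ✓; |HD| = 9.200 ✓; ∠(HD, DR) = 90.00° ✓; |DR| = 14.00 ✓; ∠DRA = 85.10° ✓; |RA| = 24.70 ✓; ∠(RA, AW) = 86.00° ✗; |AW| = 24.00 ✓.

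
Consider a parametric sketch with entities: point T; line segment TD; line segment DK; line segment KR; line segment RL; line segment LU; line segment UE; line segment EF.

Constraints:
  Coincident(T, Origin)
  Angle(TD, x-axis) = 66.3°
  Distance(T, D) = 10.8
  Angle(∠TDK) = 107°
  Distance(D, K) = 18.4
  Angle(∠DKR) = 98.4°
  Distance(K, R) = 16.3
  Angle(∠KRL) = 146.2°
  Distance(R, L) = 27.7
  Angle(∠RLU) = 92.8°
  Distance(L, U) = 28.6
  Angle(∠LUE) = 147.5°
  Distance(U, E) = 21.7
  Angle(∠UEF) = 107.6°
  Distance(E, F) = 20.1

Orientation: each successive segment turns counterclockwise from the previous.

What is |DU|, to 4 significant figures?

34.87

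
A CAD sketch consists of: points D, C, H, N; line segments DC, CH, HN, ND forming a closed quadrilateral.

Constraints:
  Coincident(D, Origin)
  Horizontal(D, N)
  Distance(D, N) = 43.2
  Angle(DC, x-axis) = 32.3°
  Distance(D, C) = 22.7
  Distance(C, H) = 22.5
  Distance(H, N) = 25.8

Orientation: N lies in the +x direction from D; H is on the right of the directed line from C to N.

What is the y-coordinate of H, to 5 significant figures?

-10.367

Checks: D.y = 0.00, N.y = 0.00 ✓; |CH| = 22.50 ✓; |HN| = 25.80 ✓.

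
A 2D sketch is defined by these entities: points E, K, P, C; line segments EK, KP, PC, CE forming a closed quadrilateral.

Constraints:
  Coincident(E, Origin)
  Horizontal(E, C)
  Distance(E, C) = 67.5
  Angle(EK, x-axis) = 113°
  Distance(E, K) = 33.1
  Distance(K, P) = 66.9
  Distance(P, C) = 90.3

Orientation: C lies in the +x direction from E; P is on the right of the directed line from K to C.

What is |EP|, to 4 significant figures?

39.42

E is at the origin; EC is horizontal with |EC| = 67.5 and C in +x, so C = (67.5, 0). EK runs at 113.0° with |EK| = 33.1, so K = (-12.93, 30.47). P is determined by |KP| = 66.9 and |PC| = 90.3 together: it lies at the intersection of circle(K, 66.9) and circle(C, 90.3). With |KC| = 86.01, the foot of the radical line on KC is 21.62 from K and the perpendicular offset is √(66.9² − 21.62²) = 63.31. Taking the right-of-KC solution: P = (-15.14, -36.39).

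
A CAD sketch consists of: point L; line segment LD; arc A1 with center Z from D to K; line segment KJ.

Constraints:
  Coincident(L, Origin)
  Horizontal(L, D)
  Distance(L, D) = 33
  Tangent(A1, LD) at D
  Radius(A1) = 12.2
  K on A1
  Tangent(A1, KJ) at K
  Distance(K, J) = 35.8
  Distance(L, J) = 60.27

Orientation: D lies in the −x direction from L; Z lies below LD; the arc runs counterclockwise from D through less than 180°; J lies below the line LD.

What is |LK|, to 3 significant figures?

47.4

L is at the origin; L and D share the same y with |LD| = 33.0 and D on the −x side, so D = (-33.0, 0.00). Since A1 is tangent to LD there, ZD ⟂ LD, so Z = D + (0, -12.2) = (-33.0, -12.2). Since ZK ⟂ KJ (tangency), |ZJ| = √(12.2² + 35.8²) = 37.8 regardless of where K sits on A1. So J lies on both circle(L, 60.27) and circle(Z, 37.8); the below-LD intersection is J = (-33.6, -50.0). K is the foot of the tangent from J: K = (-44.6, -15.9).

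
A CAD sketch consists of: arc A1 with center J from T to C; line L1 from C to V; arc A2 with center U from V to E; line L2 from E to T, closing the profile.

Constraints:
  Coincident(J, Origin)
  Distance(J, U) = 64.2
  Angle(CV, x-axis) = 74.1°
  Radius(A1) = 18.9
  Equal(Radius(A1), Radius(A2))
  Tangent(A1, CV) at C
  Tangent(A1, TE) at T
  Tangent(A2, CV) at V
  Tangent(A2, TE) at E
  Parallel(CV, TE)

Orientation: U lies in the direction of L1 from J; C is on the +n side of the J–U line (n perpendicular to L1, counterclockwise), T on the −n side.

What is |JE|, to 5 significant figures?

66.924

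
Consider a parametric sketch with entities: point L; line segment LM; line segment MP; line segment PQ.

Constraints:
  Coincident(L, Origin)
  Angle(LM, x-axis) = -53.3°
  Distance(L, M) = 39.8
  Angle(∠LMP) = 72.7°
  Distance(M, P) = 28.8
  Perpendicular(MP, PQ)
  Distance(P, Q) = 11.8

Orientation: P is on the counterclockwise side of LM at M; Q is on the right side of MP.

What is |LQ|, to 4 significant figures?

52.61

∠LMP = 72.7°, so MP runs at -53.3° + (180° − 72.7°) = 54.00° from the x-axis; with |MP| = 28.8, P = M + 28.8·(cos 54.00°, sin 54.00°) = (40.71, -8.611). MP is perpendicular to PQ; with |PQ| = 11.8 on the right of MP, Q = P + 11.8·(0.8090, -0.5878) = (50.26, -15.55). Then |LQ| = |Q − L| = 52.61.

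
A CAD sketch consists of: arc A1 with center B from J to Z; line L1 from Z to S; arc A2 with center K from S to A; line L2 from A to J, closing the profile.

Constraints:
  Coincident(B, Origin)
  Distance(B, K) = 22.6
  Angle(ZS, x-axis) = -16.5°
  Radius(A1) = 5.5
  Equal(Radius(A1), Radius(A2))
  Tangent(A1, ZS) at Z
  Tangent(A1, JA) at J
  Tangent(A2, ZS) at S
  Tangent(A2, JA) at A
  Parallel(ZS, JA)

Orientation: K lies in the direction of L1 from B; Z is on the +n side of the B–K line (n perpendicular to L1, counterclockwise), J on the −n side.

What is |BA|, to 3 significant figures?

23.3

The slot axis is L1's direction at -16.5°, so u = (cos -16.5°, sin -16.5°) = (0.959, -0.284) and n = (−sin -16.5°, cos -16.5°) = (0.284, 0.959). B is at the origin and K lies 22.6 along u from B, so K = 22.6·u = (21.7, -6.42). Tangency of A1 to both parallel lines with radius 5.5 puts Z and J at B ± 5.5·n: Z = (1.56, 5.27), J = (-1.56, -5.27). Equal radii place S and A the same way about K: S = K + 5.5·n = (23.2, -1.15), A = K − 5.5·n = (20.1, -11.7). Then |BA| = |A − B| = 23.3.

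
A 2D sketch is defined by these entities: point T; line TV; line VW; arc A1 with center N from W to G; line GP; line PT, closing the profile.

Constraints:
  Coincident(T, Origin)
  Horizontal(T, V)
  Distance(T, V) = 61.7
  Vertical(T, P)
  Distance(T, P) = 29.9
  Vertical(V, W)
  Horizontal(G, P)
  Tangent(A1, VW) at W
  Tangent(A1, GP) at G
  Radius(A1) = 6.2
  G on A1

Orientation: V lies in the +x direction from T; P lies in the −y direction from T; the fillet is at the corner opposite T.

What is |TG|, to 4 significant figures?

63.04

T is at the origin; TV is horizontal with |TV| = 61.7 and V on the +x side, so V = (61.70, 0.000). T and P share the same x with |TP| = 29.9 and P on the −y side, so P = (0.000, -29.90). The virtual corner opposite T is at (61.70, -29.90). A1 meets VW tangentially, so NW is at right angles to VW and since A1 is tangent to GP there, NG ⟂ GP, with radius 6.2, so the center N sits 6.2 in from both sides at N = (55.50, -23.70). That places the tangent points at W = (61.70, -23.70) on VW and G = (55.50, -29.90) on GP. Then |TG| = |G − T| = 63.04.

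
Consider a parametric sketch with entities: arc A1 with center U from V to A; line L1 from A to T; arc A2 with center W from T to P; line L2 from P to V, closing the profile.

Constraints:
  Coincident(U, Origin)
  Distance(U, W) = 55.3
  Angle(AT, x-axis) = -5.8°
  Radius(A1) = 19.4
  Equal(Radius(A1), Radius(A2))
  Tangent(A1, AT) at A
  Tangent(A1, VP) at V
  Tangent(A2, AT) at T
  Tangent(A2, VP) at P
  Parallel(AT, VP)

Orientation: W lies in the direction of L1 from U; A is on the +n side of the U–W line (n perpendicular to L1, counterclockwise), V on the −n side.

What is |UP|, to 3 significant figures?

58.6

The slot axis is L1's direction at -5.8°, so u = (cos -5.8°, sin -5.8°) = (0.995, -0.101) and n = (−sin -5.8°, cos -5.8°) = (0.101, 0.995). U is at the origin and W lies 55.3 along u from U, so W = 55.3·u = (55.0, -5.59). Tangency of A1 to both parallel lines with radius 19.4 puts A and V at U ± 19.4·n: A = (1.96, 19.3), V = (-1.96, -19.3). Equal radii place T and P the same way about W: T = W + 19.4·n = (57.0, 13.7), P = W − 19.4·n = (53.1, -24.9). Then |UP| = |P − U| = 58.6.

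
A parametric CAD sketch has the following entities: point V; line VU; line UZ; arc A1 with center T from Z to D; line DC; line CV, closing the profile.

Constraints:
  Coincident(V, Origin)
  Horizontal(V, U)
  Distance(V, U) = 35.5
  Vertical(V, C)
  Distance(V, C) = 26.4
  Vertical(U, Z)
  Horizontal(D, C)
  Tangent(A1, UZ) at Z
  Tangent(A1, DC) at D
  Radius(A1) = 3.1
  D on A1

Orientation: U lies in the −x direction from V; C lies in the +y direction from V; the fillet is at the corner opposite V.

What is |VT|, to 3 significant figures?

39.9

V is at the origin; V and U share the same y with |VU| = 35.5 and U on the −x side, so U = (-35.5, 0.00). V and C share the same x with |VC| = 26.4 and C on the +y side, so C = (0.00, 26.4). The virtual corner opposite V is at (-35.5, 26.4). Tangency of A1 to UZ means the radius TZ is perpendicular to UZ and A1 meets DC tangentially, so TD is at right angles to DC, with radius 3.1, so the center T sits 3.1 in from both sides at T = (-32.4, 23.3). Then |VT| = |T − V| = 39.9.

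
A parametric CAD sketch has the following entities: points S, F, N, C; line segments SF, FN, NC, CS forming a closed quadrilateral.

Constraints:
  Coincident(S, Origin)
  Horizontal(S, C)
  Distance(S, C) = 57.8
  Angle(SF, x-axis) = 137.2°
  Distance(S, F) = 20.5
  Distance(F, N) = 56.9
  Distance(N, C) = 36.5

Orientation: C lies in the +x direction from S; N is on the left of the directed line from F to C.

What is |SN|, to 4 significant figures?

50.14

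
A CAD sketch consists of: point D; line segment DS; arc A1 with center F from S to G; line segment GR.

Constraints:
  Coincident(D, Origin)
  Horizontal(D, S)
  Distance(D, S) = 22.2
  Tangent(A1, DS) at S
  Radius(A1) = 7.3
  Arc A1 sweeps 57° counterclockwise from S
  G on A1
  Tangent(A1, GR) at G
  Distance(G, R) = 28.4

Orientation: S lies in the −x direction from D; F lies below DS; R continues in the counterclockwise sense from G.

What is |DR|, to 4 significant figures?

51.52

On A1, S sits at bearing 90° from F; a 57° counterclockwise sweep puts G at bearing 147°, so G = F + 7.3·(cos 147°, sin 147°) = (-28.32, -3.324). Tangency of A1 to GR means the radius FG is perpendicular to GR, so GR runs along (−sin 147°, cos 147°); with |GR| = 28.4, R = (-43.79, -27.14). Then |DR| = |R − D| = 51.52.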